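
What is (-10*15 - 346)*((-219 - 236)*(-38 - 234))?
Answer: -61384960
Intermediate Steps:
(-10*15 - 346)*((-219 - 236)*(-38 - 234)) = (-150 - 346)*(-455*(-272)) = -496*123760 = -61384960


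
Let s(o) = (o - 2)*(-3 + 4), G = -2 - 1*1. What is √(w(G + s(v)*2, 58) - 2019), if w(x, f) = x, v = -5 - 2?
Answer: 2*I*√510 ≈ 45.166*I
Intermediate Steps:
v = -7
G = -3 (G = -2 - 1 = -3)
s(o) = -2 + o (s(o) = (-2 + o)*1 = -2 + o)
√(w(G + s(v)*2, 58) - 2019) = √((-3 + (-2 - 7)*2) - 2019) = √((-3 - 9*2) - 2019) = √((-3 - 18) - 2019) = √(-21 - 2019) = √(-2040) = 2*I*√510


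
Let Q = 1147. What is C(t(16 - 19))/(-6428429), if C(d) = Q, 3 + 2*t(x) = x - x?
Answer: -1147/6428429 ≈ -0.00017843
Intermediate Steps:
t(x) = -3/2 (t(x) = -3/2 + (x - x)/2 = -3/2 + (½)*0 = -3/2 + 0 = -3/2)
C(d) = 1147
C(t(16 - 19))/(-6428429) = 1147/(-6428429) = 1147*(-1/6428429) = -1147/6428429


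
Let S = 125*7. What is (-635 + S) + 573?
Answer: 813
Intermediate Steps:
S = 875
(-635 + S) + 573 = (-635 + 875) + 573 = 240 + 573 = 813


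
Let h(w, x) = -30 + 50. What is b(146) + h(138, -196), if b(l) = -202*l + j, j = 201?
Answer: -29271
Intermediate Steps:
h(w, x) = 20
b(l) = 201 - 202*l (b(l) = -202*l + 201 = 201 - 202*l)
b(146) + h(138, -196) = (201 - 202*146) + 20 = (201 - 29492) + 20 = -29291 + 20 = -29271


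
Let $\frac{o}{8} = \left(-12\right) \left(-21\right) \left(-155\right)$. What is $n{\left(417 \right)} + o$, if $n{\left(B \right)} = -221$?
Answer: $-312701$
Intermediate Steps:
$o = -312480$ ($o = 8 \left(-12\right) \left(-21\right) \left(-155\right) = 8 \cdot 252 \left(-155\right) = 8 \left(-39060\right) = -312480$)
$n{\left(417 \right)} + o = -221 - 312480 = -312701$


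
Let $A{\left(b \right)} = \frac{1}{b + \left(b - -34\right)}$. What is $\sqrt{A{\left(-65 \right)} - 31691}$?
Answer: $\frac{i \sqrt{18254022}}{24} \approx 178.02 i$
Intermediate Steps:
$A{\left(b \right)} = \frac{1}{34 + 2 b}$ ($A{\left(b \right)} = \frac{1}{b + \left(b + 34\right)} = \frac{1}{b + \left(34 + b\right)} = \frac{1}{34 + 2 b}$)
$\sqrt{A{\left(-65 \right)} - 31691} = \sqrt{\frac{1}{2 \left(17 - 65\right)} - 31691} = \sqrt{\frac{1}{2 \left(-48\right)} - 31691} = \sqrt{\frac{1}{2} \left(- \frac{1}{48}\right) - 31691} = \sqrt{- \frac{1}{96} - 31691} = \sqrt{- \frac{3042337}{96}} = \frac{i \sqrt{18254022}}{24}$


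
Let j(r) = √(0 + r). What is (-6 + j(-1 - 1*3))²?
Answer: 32 - 24*I ≈ 32.0 - 24.0*I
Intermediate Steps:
j(r) = √r
(-6 + j(-1 - 1*3))² = (-6 + √(-1 - 1*3))² = (-6 + √(-1 - 3))² = (-6 + √(-4))² = (-6 + 2*I)²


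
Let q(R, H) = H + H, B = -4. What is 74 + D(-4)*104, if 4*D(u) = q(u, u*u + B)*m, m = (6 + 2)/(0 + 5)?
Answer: 5362/5 ≈ 1072.4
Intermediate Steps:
q(R, H) = 2*H
m = 8/5 ≈ 1.6000
D(u) = -16/5 + 4*u²/5 (D(u) = ((2*(u*u - 4))*(8/5))/4 = ((2*(u² - 4))*(8/5))/4 = ((2*(-4 + u²))*(8/5))/4 = ((-8 + 2*u²)*(8/5))/4 = (-64/5 + 16*u²/5)/4 = -16/5 + 4*u²/5)
74 + D(-4)*104 = 74 + (-16/5 + (⅘)*(-4)²)*104 = 74 + (-16/5 + (⅘)*16)*104 = 74 + (-16/5 + 64/5)*104 = 74 + (48/5)*104 = 74 + 4992/5 = 5362/5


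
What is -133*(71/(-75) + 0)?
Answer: 9443/75 ≈ 125.91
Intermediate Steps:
-133*(71/(-75) + 0) = -133*(71*(-1/75) + 0) = -133*(-71/75 + 0) = -133*(-71/75) = 9443/75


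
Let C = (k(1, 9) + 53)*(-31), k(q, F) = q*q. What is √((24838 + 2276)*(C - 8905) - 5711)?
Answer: I*√286844717 ≈ 16937.0*I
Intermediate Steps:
k(q, F) = q²
C = -1674 (C = (1² + 53)*(-31) = (1 + 53)*(-31) = 54*(-31) = -1674)
√((24838 + 2276)*(C - 8905) - 5711) = √((24838 + 2276)*(-1674 - 8905) - 5711) = √(27114*(-10579) - 5711) = √(-286839006 - 5711) = √(-286844717) = I*√286844717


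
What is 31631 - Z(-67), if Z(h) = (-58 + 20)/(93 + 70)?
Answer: 5155891/163 ≈ 31631.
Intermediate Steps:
Z(h) = -38/163
31631 - Z(-67) = 31631 - 1*(-38/163) = 31631 + 38/163 = 5155891/163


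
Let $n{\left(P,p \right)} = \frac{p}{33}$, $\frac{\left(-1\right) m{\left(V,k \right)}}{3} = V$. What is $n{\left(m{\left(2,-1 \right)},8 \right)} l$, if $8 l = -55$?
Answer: $- \frac{5}{3} \approx -1.6667$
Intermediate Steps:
$l = - \frac{55}{8}$ ($l = \frac{1}{8} \left(-55\right) = - \frac{55}{8} \approx -6.875$)
$m{\left(V,k \right)} = - 3 V$
$n{\left(P,p \right)} = \frac{p}{33}$ ($n{\left(P,p \right)} = p \frac{1}{33} = \frac{p}{33}$)
$n{\left(m{\left(2,-1 \right)},8 \right)} l = \frac{1}{33} \cdot 8 \left(- \frac{55}{8}\right) = \frac{8}{33} \left(- \frac{55}{8}\right) = - \frac{5}{3}$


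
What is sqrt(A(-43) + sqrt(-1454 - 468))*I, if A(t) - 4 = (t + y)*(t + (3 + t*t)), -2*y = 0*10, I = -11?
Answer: -11*sqrt(-77783 + 31*I*sqrt(2)) ≈ -0.86456 - 3067.9*I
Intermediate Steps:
y = 0 (y = -0*10 = -1/2*0 = 0)
A(t) = 4 + t*(3 + t + t**2) (A(t) = 4 + (t + 0)*(t + (3 + t*t)) = 4 + t*(t + (3 + t**2)) = 4 + t*(3 + t + t**2))
sqrt(A(-43) + sqrt(-1454 - 468))*I = sqrt((4 + (-43)**2 + (-43)**3 + 3*(-43)) + sqrt(-1454 - 468))*(-11) = sqrt((4 + 1849 - 79507 - 129) + sqrt(-1922))*(-11) = sqrt(-77783 + 31*I*sqrt(2))*(-11) = -11*sqrt(-77783 + 31*I*sqrt(2))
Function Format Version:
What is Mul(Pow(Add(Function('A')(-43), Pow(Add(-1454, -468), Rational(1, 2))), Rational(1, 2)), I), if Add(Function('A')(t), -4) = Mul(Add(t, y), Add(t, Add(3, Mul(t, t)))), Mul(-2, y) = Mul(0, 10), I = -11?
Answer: Mul(-11, Pow(Add(-77783, Mul(31, I, Pow(2, Rational(1, 2)))), Rational(1, 2))) ≈ Add(-0.86456, Mul(-3067.9, I))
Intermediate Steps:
y = 0 (y = Mul(Rational(-1, 2), Mul(0, 10)) = Mul(Rational(-1, 2), 0) = 0)
Function('A')(t) = Add(4, Mul(t, Add(3, t, Pow(t, 2)))) (Function('A')(t) = Add(4, Mul(Add(t, 0), Add(t, Add(3, Mul(t, t))))) = Add(4, Mul(t, Add(t, Add(3, Pow(t, 2))))) = Add(4, Mul(t, Add(3, t, Pow(t, 2)))))
Mul(Pow(Add(Function('A')(-43), Pow(Add(-1454, -468), Rational(1, 2))), Rational(1, 2)), I) = Mul(Pow(Add(Add(4, Pow(-43, 2), Pow(-43, 3), Mul(3, -43)), Pow(Add(-1454, -468), Rational(1, 2))), Rational(1, 2)), -11) = Mul(Pow(Add(Add(4, 1849, -79507, -129), Pow(-1922, Rational(1, 2))), Rational(1, 2)), -11) = Mul(Pow(Add(-77783, Mul(31, I, Pow(2, Rational(1, 2)))), Rational(1, 2)), -11) = Mul(-11, Pow(Add(-77783, Mul(31, I, Pow(2, Rational(1, 2)))), Rational(1, 2)))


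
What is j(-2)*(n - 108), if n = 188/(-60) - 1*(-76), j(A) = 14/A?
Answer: 3689/15 ≈ 245.93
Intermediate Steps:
n = 1093/15 (n = 188*(-1/60) + 76 = -47/15 + 76 = 1093/15 ≈ 72.867)
j(-2)*(n - 108) = (14/(-2))*(1093/15 - 108) = (14*(-½))*(-527/15) = -7*(-527/15) = 3689/15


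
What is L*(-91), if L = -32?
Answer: 2912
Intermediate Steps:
L*(-91) = -32*(-91) = 2912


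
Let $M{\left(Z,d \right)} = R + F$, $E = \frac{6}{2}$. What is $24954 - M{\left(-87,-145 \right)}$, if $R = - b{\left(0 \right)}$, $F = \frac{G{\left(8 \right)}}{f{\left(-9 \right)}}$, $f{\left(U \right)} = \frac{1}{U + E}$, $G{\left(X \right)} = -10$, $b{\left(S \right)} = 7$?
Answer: $24901$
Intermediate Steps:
$E = 3$ ($E = 6 \cdot \frac{1}{2} = 3$)
$f{\left(U \right)} = \frac{1}{3 + U}$ ($f{\left(U \right)} = \frac{1}{U + 3} = \frac{1}{3 + U}$)
$F = 60$ ($F = - \frac{10}{\frac{1}{3 - 9}} = - \frac{10}{\frac{1}{-6}} = - \frac{10}{- \frac{1}{6}} = \left(-10\right) \left(-6\right) = 60$)
$R = -7$ ($R = \left(-1\right) 7 = -7$)
$M{\left(Z,d \right)} = 53$ ($M{\left(Z,d \right)} = -7 + 60 = 53$)
$24954 - M{\left(-87,-145 \right)} = 24954 - 53 = 24901$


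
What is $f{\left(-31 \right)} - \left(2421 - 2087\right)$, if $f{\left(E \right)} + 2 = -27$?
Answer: $-363$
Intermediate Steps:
$f{\left(E \right)} = -29$ ($f{\left(E \right)} = -2 - 27 = -29$)
$f{\left(-31 \right)} - \left(2421 - 2087\right) = -29 - \left(2421 - 2087\right) = -29 - 334 = -363$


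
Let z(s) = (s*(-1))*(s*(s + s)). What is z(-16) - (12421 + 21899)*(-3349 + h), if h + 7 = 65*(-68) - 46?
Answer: 268459232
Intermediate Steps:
h = -4473 (h = -7 + (65*(-68) - 46) = -7 + (-4420 - 46) = -7 - 4466 = -4473)
z(s) = -2*s**3 (z(s) = (-s)*(s*(2*s)) = (-s)*(2*s**2) = -2*s**3)
z(-16) - (12421 + 21899)*(-3349 + h) = -2*(-16)**3 - (12421 + 21899)*(-3349 - 4473) = -2*(-4096) - 34320*(-7822) = 8192 - 1*(-268451040) = 8192 + 268451040 = 268459232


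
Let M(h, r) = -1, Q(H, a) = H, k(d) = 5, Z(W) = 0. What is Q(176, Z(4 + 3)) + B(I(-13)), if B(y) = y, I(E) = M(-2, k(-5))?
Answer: 175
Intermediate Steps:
I(E) = -1
Q(176, Z(4 + 3)) + B(I(-13)) = 176 - 1 = 175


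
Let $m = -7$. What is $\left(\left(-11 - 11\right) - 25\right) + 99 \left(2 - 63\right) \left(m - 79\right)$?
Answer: $519307$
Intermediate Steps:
$\left(\left(-11 - 11\right) - 25\right) + 99 \left(2 - 63\right) \left(m - 79\right) = \left(\left(-11 - 11\right) - 25\right) + 99 \left(2 - 63\right) \left(-7 - 79\right) = \left(-22 - 25\right) + 99 \left(\left(-61\right) \left(-86\right)\right) = -47 + 99 \cdot 5246 = -47 + 519354 = 519307$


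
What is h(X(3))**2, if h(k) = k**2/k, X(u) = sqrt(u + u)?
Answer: 6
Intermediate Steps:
X(u) = sqrt(2)*sqrt(u) (X(u) = sqrt(2*u) = sqrt(2)*sqrt(u))
h(k) = k
h(X(3))**2 = (sqrt(2)*sqrt(3))**2 = (sqrt(6))**2 = 6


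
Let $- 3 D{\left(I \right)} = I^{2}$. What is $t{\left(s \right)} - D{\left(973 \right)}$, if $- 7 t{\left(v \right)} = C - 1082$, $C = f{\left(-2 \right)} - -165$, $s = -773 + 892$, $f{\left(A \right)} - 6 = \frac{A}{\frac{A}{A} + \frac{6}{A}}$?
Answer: $\frac{947119}{3} \approx 3.1571 \cdot 10^{5}$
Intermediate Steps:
$f{\left(A \right)} = 6 + \frac{A}{1 + \frac{6}{A}}$ ($f{\left(A \right)} = 6 + \frac{A}{\frac{A}{A} + \frac{6}{A}} = 6 + \frac{A}{1 + \frac{6}{A}}$)
$s = 119$
$C = 172$ ($C = \frac{36 + \left(-2\right)^{2} + 6 \left(-2\right)}{6 - 2} - -165 = \frac{36 + 4 - 12}{4} + 165 = \frac{1}{4} \cdot 28 + 165 = 7 + 165 = 172$)
$D{\left(I \right)} = - \frac{I^{2}}{3}$
$t{\left(v \right)} = 130$ ($t{\left(v \right)} = - \frac{172 - 1082}{7} = \left(- \frac{1}{7}\right) \left(-910\right) = 130$)
$t{\left(s \right)} - D{\left(973 \right)} = 130 - - \frac{973^{2}}{3} = 130 - \left(- \frac{1}{3}\right) 946729 = 130 - - \frac{946729}{3} = 130 + \frac{946729}{3} = \frac{947119}{3}$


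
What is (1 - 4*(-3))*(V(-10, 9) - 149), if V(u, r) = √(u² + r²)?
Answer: -1937 + 13*√181 ≈ -1762.1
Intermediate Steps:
V(u, r) = √(r² + u²)
(1 - 4*(-3))*(V(-10, 9) - 149) = (1 - 4*(-3))*(√(9² + (-10)²) - 149) = (1 + 12)*(√(81 + 100) - 149) = 13*(√181 - 149) = 13*(-149 + √181) = -1937 + 13*√181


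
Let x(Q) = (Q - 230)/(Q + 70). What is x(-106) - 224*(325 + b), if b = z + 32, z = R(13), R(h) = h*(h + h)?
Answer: -467012/3 ≈ -1.5567e+5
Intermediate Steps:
R(h) = 2*h**2 (R(h) = h*(2*h) = 2*h**2)
x(Q) = (-230 + Q)/(70 + Q)
z = 338 (z = 2*13**2 = 2*169 = 338)
b = 370 (b = 338 + 32 = 370)
x(-106) - 224*(325 + b) = (-230 - 106)/(70 - 106) - 224*(325 + 370) = -336/(-36) - 224*695 = -1/36*(-336) - 1*155680 = 28/3 - 155680 = -467012/3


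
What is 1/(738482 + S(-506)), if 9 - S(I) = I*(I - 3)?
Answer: 1/480937 ≈ 2.0793e-6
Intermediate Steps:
S(I) = 9 - I*(-3 + I) (S(I) = 9 - I*(I - 3) = 9 - I*(-3 + I))
1/(738482 + S(-506)) = 1/(738482 + (9 - 1*(-506)² + 3*(-506))) = 1/(738482 + (9 - 1*256036 - 1518)) = 1/(738482 + (9 - 256036 - 1518)) = 1/(738482 - 257545) = 1/480937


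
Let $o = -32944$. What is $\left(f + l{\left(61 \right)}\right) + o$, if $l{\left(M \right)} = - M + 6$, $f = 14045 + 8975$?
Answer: $-9979$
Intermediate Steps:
$f = 23020$
$l{\left(M \right)} = 6 - M$
$\left(f + l{\left(61 \right)}\right) + o = \left(23020 + \left(6 - 61\right)\right) - 32944 = \left(23020 - 55\right) - 32944 = 22965 - 32944 = -9979$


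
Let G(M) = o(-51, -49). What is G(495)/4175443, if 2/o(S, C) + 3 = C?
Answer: -1/108561518 ≈ -9.2114e-9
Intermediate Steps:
o(S, C) = 2/(-3 + C)
G(M) = -1/26 (G(M) = 2/(-3 - 49) = 2/(-52) = 2*(-1/52) = -1/26)
G(495)/4175443 = -1/26/4175443 = -1/26*1/4175443 = -1/108561518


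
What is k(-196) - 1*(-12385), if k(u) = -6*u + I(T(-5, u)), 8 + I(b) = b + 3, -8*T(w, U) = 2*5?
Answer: 54219/4 ≈ 13555.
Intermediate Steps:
T(w, U) = -5/4
I(b) = -5 + b (I(b) = -8 + (b + 3) = -8 + (3 + b) = -5 + b)
k(u) = -25/4 - 6*u (k(u) = -6*u + (-5 - 5/4) = -6*u - 25/4 = -25/4 - 6*u)
k(-196) - 1*(-12385) = (-25/4 - 6*(-196)) - 1*(-12385) = (-25/4 + 1176) + 12385 = 4679/4 + 12385 = 54219/4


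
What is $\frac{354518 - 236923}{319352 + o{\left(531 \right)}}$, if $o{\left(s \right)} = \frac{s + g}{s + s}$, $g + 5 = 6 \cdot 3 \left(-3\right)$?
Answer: $\frac{1058355}{2874172} \approx 0.36823$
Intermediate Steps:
$g = -59$ ($g = -5 + 6 \cdot 3 \left(-3\right) = -5 + 18 \left(-3\right) = -5 - 54 = -59$)
$o{\left(s \right)} = \frac{-59 + s}{2 s}$ ($o{\left(s \right)} = \frac{s - 59}{s + s} = \frac{-59 + s}{2 s}$)
$\frac{354518 - 236923}{319352 + o{\left(531 \right)}} = \frac{354518 - 236923}{319352 + \frac{-59 + 531}{2 \cdot 531}} = \frac{117595}{319352 + \frac{1}{2} \cdot \frac{1}{531} \cdot 472} = \frac{117595}{319352 + \frac{4}{9}} = \frac{117595}{\frac{2874172}{9}} = 117595 \cdot \frac{9}{2874172} = \frac{1058355}{2874172}$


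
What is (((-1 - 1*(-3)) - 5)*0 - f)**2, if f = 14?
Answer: 196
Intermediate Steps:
(((-1 - 1*(-3)) - 5)*0 - f)**2 = (((-1 - 1*(-3)) - 5)*0 - 1*14)**2 = (((-1 + 3) - 5)*0 - 14)**2 = ((2 - 5)*0 - 14)**2 = (-3*0 - 14)**2 = (0 - 14)**2 = (-14)**2 = 196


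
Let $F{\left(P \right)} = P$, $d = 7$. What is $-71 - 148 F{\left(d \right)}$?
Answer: $-1107$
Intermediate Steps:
$-71 - 148 F{\left(d \right)} = -71 - 1036 = -1107$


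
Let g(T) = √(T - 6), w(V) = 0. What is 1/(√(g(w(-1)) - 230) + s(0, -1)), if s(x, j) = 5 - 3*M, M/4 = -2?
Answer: 1/(29 + √(-230 + I*√6)) ≈ 0.027034 - 0.014099*I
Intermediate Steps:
M = -8 (M = 4*(-2) = -8)
g(T) = √(-6 + T)
s(x, j) = 29 (s(x, j) = 5 - 3*(-8) = 5 + 24 = 29)
1/(√(g(w(-1)) - 230) + s(0, -1)) = 1/(√(√(-6 + 0) - 230) + 29) = 1/(√(√(-6) - 230) + 29) = 1/(√(I*√6 - 230) + 29) = 1/(√(-230 + I*√6) + 29) = 1/(29 + √(-230 + I*√6))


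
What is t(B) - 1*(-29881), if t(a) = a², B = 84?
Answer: 36937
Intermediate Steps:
t(B) - 1*(-29881) = 84² - 1*(-29881) = 7056 + 29881 = 36937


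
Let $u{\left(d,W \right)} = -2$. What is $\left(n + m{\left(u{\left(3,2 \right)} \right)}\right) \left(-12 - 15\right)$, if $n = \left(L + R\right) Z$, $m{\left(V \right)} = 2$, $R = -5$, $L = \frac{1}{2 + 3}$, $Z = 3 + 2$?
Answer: $594$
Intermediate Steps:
$Z = 5$
$L = \frac{1}{5} \approx 0.2$
$n = -24$ ($n = \left(\frac{1}{5} - 5\right) 5 = \left(- \frac{24}{5}\right) 5 = -24$)
$\left(n + m{\left(u{\left(3,2 \right)} \right)}\right) \left(-12 - 15\right) = \left(-24 + 2\right) \left(-12 - 15\right) = - 22 \left(-12 - 15\right) = \left(-22\right) \left(-27\right) = 594$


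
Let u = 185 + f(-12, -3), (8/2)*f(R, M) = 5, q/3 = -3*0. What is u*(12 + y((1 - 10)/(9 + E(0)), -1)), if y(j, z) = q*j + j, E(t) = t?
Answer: 8195/4 ≈ 2048.8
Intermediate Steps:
q = 0 (q = 3*(-3*0) = 3*0 = 0)
f(R, M) = 5/4 (f(R, M) = (¼)*5 = 5/4)
y(j, z) = j (y(j, z) = 0*j + j = 0 + j = j)
u = 745/4 (u = 185 + 5/4 = 745/4 ≈ 186.25)
u*(12 + y((1 - 10)/(9 + E(0)), -1)) = 745*(12 + (1 - 10)/(9 + 0))/4 = 745*(12 - 9/9)/4 = 745*(12 - 9*⅑)/4 = 745*(12 - 1)/4 = (745/4)*11 = 8195/4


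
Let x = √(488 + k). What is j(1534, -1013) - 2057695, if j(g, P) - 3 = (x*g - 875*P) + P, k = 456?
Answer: -1172330 + 6136*√59 ≈ -1.1252e+6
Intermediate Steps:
x = 4*√59 (x = √(488 + 456) = √944 = 4*√59 ≈ 30.725)
j(g, P) = 3 - 874*P + 4*g*√59 (j(g, P) = 3 + (((4*√59)*g - 875*P) + P) = 3 + ((4*g*√59 - 875*P) + P) = 3 + ((-875*P + 4*g*√59) + P) = 3 + (-874*P + 4*g*√59) = 3 - 874*P + 4*g*√59)
j(1534, -1013) - 2057695 = (3 - 874*(-1013) + 4*1534*√59) - 2057695 = (3 + 885362 + 6136*√59) - 2057695 = (885365 + 6136*√59) - 2057695 = -1172330 + 6136*√59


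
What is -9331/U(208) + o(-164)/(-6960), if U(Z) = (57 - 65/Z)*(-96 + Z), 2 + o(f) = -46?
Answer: -192378/131515 ≈ -1.4628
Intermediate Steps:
o(f) = -48 (o(f) = -2 - 46 = -48)
U(Z) = (-96 + Z)*(57 - 65/Z)
-9331/U(208) + o(-164)/(-6960) = -9331/(-5537 + 57*208 + 6240/208) - 48/(-6960) = -9331/(-5537 + 11856 + 6240*(1/208)) - 48*(-1/6960) = -9331/(-5537 + 11856 + 30) + 1/145 = -9331/6349 + 1/145 = -9331*1/6349 + 1/145 = -1333/907 + 1/145 = -192378/131515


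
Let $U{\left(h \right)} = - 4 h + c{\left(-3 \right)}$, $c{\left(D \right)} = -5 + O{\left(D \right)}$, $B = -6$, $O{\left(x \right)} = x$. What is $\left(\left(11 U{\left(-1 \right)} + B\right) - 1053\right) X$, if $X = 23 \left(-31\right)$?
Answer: $786439$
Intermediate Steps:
$X = -713$
$c{\left(D \right)} = -5 + D$
$U{\left(h \right)} = -8 - 4 h$ ($U{\left(h \right)} = - 4 h - 8 = -8 - 4 h$)
$\left(\left(11 U{\left(-1 \right)} + B\right) - 1053\right) X = \left(\left(11 \left(-8 - -4\right) - 6\right) - 1053\right) \left(-713\right) = \left(\left(11 \left(-8 + 4\right) - 6\right) - 1053\right) \left(-713\right) = \left(\left(11 \left(-4\right) - 6\right) - 1053\right) \left(-713\right) = \left(\left(-44 - 6\right) - 1053\right) \left(-713\right) = \left(-50 - 1053\right) \left(-713\right) = \left(-1103\right) \left(-713\right) = 786439$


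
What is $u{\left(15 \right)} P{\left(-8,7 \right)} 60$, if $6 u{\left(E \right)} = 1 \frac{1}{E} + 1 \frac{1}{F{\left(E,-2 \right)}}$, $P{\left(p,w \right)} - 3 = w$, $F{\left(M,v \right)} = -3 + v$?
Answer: $- \frac{40}{3} \approx -13.333$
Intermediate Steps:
$P{\left(p,w \right)} = 3 + w$
$u{\left(E \right)} = - \frac{1}{30} + \frac{1}{6 E}$ ($u{\left(E \right)} = \frac{1 \frac{1}{E} + 1 \frac{1}{-3 - 2}}{6} = \frac{\frac{1}{E} + 1 \frac{1}{-5}}{6} = \frac{\frac{1}{E} + 1 \left(- \frac{1}{5}\right)}{6} = \frac{\frac{1}{E} - \frac{1}{5}}{6} = \frac{- \frac{1}{5} + \frac{1}{E}}{6} = - \frac{1}{30} + \frac{1}{6 E}$)
$u{\left(15 \right)} P{\left(-8,7 \right)} 60 = \frac{5 - 15}{30 \cdot 15} \left(3 + 7\right) 60 = \frac{1}{30} \cdot \frac{1}{15} \left(5 - 15\right) 10 \cdot 60 = \frac{1}{30} \cdot \frac{1}{15} \left(-10\right) 10 \cdot 60 = \left(- \frac{1}{45}\right) 10 \cdot 60 = \left(- \frac{2}{9}\right) 60 = - \frac{40}{3}$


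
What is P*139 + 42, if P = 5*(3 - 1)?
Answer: 1432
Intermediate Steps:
P = 10 (P = 5*2 = 10)
P*139 + 42 = 10*139 + 42 = 1390 + 42 = 1432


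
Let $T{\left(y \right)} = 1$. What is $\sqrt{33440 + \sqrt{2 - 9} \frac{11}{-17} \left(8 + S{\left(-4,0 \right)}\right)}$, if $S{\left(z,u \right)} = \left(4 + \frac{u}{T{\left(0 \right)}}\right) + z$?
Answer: $\frac{2 \sqrt{2416040 - 374 i \sqrt{7}}}{17} \approx 182.87 - 0.037447 i$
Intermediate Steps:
$S{\left(z,u \right)} = 4 + u + z$ ($S{\left(z,u \right)} = \left(4 + \frac{u}{1}\right) + z = \left(4 + u 1\right) + z = \left(4 + u\right) + z = 4 + u + z$)
$\sqrt{33440 + \sqrt{2 - 9} \frac{11}{-17} \left(8 + S{\left(-4,0 \right)}\right)} = \sqrt{33440 + \sqrt{2 - 9} \frac{11}{-17} \left(8 + \left(4 + 0 - 4\right)\right)} = \sqrt{33440 + \sqrt{-7} \cdot 11 \left(- \frac{1}{17}\right) \left(8 + 0\right)} = \sqrt{33440 + i \sqrt{7} \left(- \frac{11}{17}\right) 8} = \sqrt{33440 + - \frac{11 i \sqrt{7}}{17} \cdot 8} = \sqrt{33440 - \frac{88 i \sqrt{7}}{17}}$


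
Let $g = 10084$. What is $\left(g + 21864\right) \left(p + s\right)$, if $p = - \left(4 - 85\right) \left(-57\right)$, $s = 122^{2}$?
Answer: $328010116$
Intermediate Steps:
$s = 14884$
$p = -4617$ ($p = - \left(-81\right) \left(-57\right) = \left(-1\right) 4617 = -4617$)
$\left(g + 21864\right) \left(p + s\right) = \left(10084 + 21864\right) \left(-4617 + 14884\right) = 31948 \cdot 10267 = 328010116$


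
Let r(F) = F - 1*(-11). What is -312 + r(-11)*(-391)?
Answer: -312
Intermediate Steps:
r(F) = 11 + F (r(F) = F + 11 = 11 + F)
-312 + r(-11)*(-391) = -312 + (11 - 11)*(-391) = -312 + 0*(-391) = -312 + 0 = -312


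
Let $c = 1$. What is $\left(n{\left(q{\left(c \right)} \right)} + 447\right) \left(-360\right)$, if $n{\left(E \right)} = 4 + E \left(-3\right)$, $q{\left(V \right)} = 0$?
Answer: $-162360$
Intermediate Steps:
$n{\left(E \right)} = 4 - 3 E$
$\left(n{\left(q{\left(c \right)} \right)} + 447\right) \left(-360\right) = \left(\left(4 - 0\right) + 447\right) \left(-360\right) = \left(\left(4 + 0\right) + 447\right) \left(-360\right) = \left(4 + 447\right) \left(-360\right) = 451 \left(-360\right) = -162360$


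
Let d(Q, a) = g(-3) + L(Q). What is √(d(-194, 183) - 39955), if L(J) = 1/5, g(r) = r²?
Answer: I*√998645/5 ≈ 199.86*I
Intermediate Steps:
L(J) = ⅕
d(Q, a) = 46/5 (d(Q, a) = (-3)² + ⅕ = 9 + ⅕ = 46/5)
√(d(-194, 183) - 39955) = √(46/5 - 39955) = √(-199729/5) = I*√998645/5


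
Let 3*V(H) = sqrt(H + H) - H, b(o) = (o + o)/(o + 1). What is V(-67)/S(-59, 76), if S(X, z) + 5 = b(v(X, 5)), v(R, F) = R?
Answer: -1943/258 - 29*I*sqrt(134)/258 ≈ -7.531 - 1.3012*I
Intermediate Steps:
b(o) = 2*o/(1 + o) (b(o) = (2*o)/(1 + o) = 2*o/(1 + o))
S(X, z) = -5 + 2*X/(1 + X)
V(H) = -H/3 + sqrt(2)*sqrt(H)/3 (V(H) = (sqrt(H + H) - H)/3 = (sqrt(2*H) - H)/3 = (sqrt(2)*sqrt(H) - H)/3 = (-H + sqrt(2)*sqrt(H))/3 = -H/3 + sqrt(2)*sqrt(H)/3)
V(-67)/S(-59, 76) = (-1/3*(-67) + sqrt(2)*sqrt(-67)/3)/(((-5 - 3*(-59))/(1 - 59))) = (67/3 + sqrt(2)*(I*sqrt(67))/3)/(((-5 + 177)/(-58))) = (67/3 + I*sqrt(134)/3)/((-1/58*172)) = (67/3 + I*sqrt(134)/3)/(-86/29) = (67/3 + I*sqrt(134)/3)*(-29/86) = -1943/258 - 29*I*sqrt(134)/258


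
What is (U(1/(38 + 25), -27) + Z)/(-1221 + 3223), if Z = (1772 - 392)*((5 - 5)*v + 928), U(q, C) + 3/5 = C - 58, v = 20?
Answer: 3201386/5005 ≈ 639.64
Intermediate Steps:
U(q, C) = -293/5 + C (U(q, C) = -⅗ + (C - 58) = -⅗ + (-58 + C) = -293/5 + C)
Z = 1280640 (Z = (1772 - 392)*((5 - 5)*20 + 928) = 1380*(0*20 + 928) = 1380*(0 + 928) = 1380*928 = 1280640)
(U(1/(38 + 25), -27) + Z)/(-1221 + 3223) = ((-293/5 - 27) + 1280640)/(-1221 + 3223) = (-428/5 + 1280640)/2002 = (6402772/5)*(1/2002) = 3201386/5005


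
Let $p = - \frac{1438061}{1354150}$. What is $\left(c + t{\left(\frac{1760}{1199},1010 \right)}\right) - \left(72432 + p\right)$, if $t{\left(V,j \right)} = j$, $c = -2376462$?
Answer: $- \frac{3314800680539}{1354150} \approx -2.4479 \cdot 10^{6}$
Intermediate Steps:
$p = - \frac{1438061}{1354150}$ ($p = \left(-1438061\right) \frac{1}{1354150} = - \frac{1438061}{1354150} \approx -1.062$)
$\left(c + t{\left(\frac{1760}{1199},1010 \right)}\right) - \left(72432 + p\right) = \left(-2376462 + 1010\right) - \frac{98082354739}{1354150} = -2375452 + \left(-72432 + \frac{1438061}{1354150}\right) = -2375452 - \frac{98082354739}{1354150} = - \frac{3314800680539}{1354150}$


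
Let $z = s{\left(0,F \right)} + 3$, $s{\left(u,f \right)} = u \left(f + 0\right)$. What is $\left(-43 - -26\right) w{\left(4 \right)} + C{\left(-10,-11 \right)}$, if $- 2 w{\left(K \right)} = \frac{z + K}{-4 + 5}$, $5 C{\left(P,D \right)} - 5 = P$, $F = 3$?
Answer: $\frac{117}{2} \approx 58.5$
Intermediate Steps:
$s{\left(u,f \right)} = f u$ ($s{\left(u,f \right)} = u f = f u$)
$z = 3$ ($z = 3 \cdot 0 + 3 = 0 + 3 = 3$)
$C{\left(P,D \right)} = 1 + \frac{P}{5}$
$w{\left(K \right)} = - \frac{3}{2} - \frac{K}{2}$ ($w{\left(K \right)} = - \frac{\left(3 + K\right) \frac{1}{-4 + 5}}{2} = - \frac{\left(3 + K\right) 1^{-1}}{2} = - \frac{\left(3 + K\right) 1}{2} = - \frac{3 + K}{2} = - \frac{3}{2} - \frac{K}{2}$)
$\left(-43 - -26\right) w{\left(4 \right)} + C{\left(-10,-11 \right)} = \left(-43 - -26\right) \left(- \frac{3}{2} - 2\right) + \left(1 + \frac{1}{5} \left(-10\right)\right) = \left(-43 + 26\right) \left(- \frac{3}{2} - 2\right) + \left(1 - 2\right) = \left(-17\right) \left(- \frac{7}{2}\right) - 1 = \frac{119}{2} - 1 = \frac{117}{2}$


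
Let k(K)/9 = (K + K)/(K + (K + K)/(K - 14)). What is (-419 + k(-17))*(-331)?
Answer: 3837283/29 ≈ 1.3232e+5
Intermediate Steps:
k(K) = 18*K/(K + 2*K/(-14 + K)) (k(K) = 9*((K + K)/(K + (K + K)/(K - 14))) = 9*((2*K)/(K + (2*K)/(-14 + K))) = 9*((2*K)/(K + 2*K/(-14 + K))) = 9*(2*K/(K + 2*K/(-14 + K))) = 18*K/(K + 2*K/(-14 + K)))
(-419 + k(-17))*(-331) = (-419 + 18*(-14 - 17)/(-12 - 17))*(-331) = (-419 + 18*(-31)/(-29))*(-331) = (-419 + 18*(-1/29)*(-31))*(-331) = (-419 + 558/29)*(-331) = -11593/29*(-331) = 3837283/29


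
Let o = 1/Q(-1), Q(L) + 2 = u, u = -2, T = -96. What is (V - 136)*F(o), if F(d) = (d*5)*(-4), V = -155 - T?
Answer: -975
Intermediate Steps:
Q(L) = -4 (Q(L) = -2 - 2 = -4)
V = -59 (V = -155 - 1*(-96) = -155 + 96 = -59)
o = -¼ (o = 1/(-4) = -¼ ≈ -0.25000)
F(d) = -20*d (F(d) = (5*d)*(-4) = -20*d)
(V - 136)*F(o) = (-59 - 136)*(-20*(-¼)) = -195*5 = -975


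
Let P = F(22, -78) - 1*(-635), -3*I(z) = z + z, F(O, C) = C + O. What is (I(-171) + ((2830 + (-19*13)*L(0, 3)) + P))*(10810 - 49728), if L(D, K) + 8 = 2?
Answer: -194784590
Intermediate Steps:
L(D, K) = -6 (L(D, K) = -8 + 2 = -6)
I(z) = -2*z/3 (I(z) = -(z + z)/3 = -2*z/3)
P = 579 (P = (-78 + 22) - 1*(-635) = -56 + 635 = 579)
(I(-171) + ((2830 + (-19*13)*L(0, 3)) + P))*(10810 - 49728) = (-⅔*(-171) + ((2830 - 19*13*(-6)) + 579))*(10810 - 49728) = (114 + ((2830 - 247*(-6)) + 579))*(-38918) = (114 + ((2830 + 1482) + 579))*(-38918) = (114 + (4312 + 579))*(-38918) = (114 + 4891)*(-38918) = 5005*(-38918) = -194784590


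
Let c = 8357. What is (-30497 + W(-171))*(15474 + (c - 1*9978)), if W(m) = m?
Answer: -424843804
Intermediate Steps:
(-30497 + W(-171))*(15474 + (c - 1*9978)) = (-30497 - 171)*(15474 + (8357 - 1*9978)) = -30668*(15474 + (8357 - 9978)) = -30668*(15474 - 1621) = -30668*13853 = -424843804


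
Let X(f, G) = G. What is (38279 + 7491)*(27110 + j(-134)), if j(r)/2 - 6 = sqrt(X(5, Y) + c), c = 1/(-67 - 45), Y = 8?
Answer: 1241373940 + 22885*sqrt(6265)/7 ≈ 1.2416e+9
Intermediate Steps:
c = -1/112 (c = 1/(-112) = -1/112 ≈ -0.0089286)
j(r) = 12 + sqrt(6265)/14 (j(r) = 12 + 2*sqrt(8 - 1/112) = 12 + 2*sqrt(895/112) = 12 + 2*(sqrt(6265)/28) = 12 + sqrt(6265)/14)
(38279 + 7491)*(27110 + j(-134)) = (38279 + 7491)*(27110 + (12 + sqrt(6265)/14)) = 45770*(27122 + sqrt(6265)/14) = 1241373940 + 22885*sqrt(6265)/7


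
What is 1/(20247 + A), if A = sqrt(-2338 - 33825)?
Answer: 20247/409977172 - 29*I*sqrt(43)/409977172 ≈ 4.9386e-5 - 4.6384e-7*I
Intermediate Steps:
A = 29*I*sqrt(43) (A = sqrt(-36163) = 29*I*sqrt(43) ≈ 190.17*I)
1/(20247 + A) = 1/(20247 + 29*I*sqrt(43))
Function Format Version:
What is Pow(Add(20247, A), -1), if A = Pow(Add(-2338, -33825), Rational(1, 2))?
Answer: Add(Rational(20247, 409977172), Mul(Rational(-29, 409977172), I, Pow(43, Rational(1, 2)))) ≈ Add(4.9386e-5, Mul(-4.6384e-7, I))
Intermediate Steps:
A = Mul(29, I, Pow(43, Rational(1, 2))) (A = Pow(-36163, Rational(1, 2)) = Mul(29, I, Pow(43, Rational(1, 2))) ≈ Mul(190.17, I))
Pow(Add(20247, A), -1) = Pow(Add(20247, Mul(29, I, Pow(43, Rational(1, 2)))), -1)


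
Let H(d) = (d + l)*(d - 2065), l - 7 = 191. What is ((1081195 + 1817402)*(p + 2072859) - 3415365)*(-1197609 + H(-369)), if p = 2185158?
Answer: -9644189540973583680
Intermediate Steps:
l = 198 (l = 7 + 191 = 198)
H(d) = (-2065 + d)*(198 + d) (H(d) = (d + 198)*(d - 2065) = (198 + d)*(-2065 + d) = (-2065 + d)*(198 + d))
((1081195 + 1817402)*(p + 2072859) - 3415365)*(-1197609 + H(-369)) = ((1081195 + 1817402)*(2185158 + 2072859) - 3415365)*(-1197609 + (-408870 + (-369)² - 1867*(-369))) = (2898597*4258017 - 3415365)*(-1197609 + (-408870 + 136161 + 688923)) = (12342275302149 - 3415365)*(-1197609 + 416214) = 12342271886784*(-781395) = -9644189540973583680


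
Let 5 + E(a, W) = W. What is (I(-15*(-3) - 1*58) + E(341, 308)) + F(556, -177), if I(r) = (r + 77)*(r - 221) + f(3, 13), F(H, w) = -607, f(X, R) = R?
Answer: -15267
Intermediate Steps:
E(a, W) = -5 + W
I(r) = 13 + (-221 + r)*(77 + r) (I(r) = (r + 77)*(r - 221) + 13 = (77 + r)*(-221 + r) + 13 = (-221 + r)*(77 + r) + 13 = 13 + (-221 + r)*(77 + r))
(I(-15*(-3) - 1*58) + E(341, 308)) + F(556, -177) = ((-17004 + (-15*(-3) - 1*58)**2 - 144*(-15*(-3) - 1*58)) + (-5 + 308)) - 607 = ((-17004 + (45 - 58)**2 - 144*(45 - 58)) + 303) - 607 = ((-17004 + (-13)**2 - 144*(-13)) + 303) - 607 = ((-17004 + 169 + 1872) + 303) - 607 = (-14963 + 303) - 607 = -14660 - 607 = -15267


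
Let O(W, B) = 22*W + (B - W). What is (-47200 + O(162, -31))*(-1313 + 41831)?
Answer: -1775863422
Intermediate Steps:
O(W, B) = B + 21*W
(-47200 + O(162, -31))*(-1313 + 41831) = (-47200 + (-31 + 21*162))*(-1313 + 41831) = (-47200 + (-31 + 3402))*40518 = (-47200 + 3371)*40518 = -43829*40518 = -1775863422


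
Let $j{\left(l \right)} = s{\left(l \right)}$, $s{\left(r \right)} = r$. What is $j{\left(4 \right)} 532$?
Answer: $2128$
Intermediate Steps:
$j{\left(l \right)} = l$
$j{\left(4 \right)} 532 = 4 \cdot 532 = 2128$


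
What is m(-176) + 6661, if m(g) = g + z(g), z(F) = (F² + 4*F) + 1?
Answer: 36758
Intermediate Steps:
z(F) = 1 + F² + 4*F
m(g) = 1 + g² + 5*g (m(g) = g + (1 + g² + 4*g) = 1 + g² + 5*g)
m(-176) + 6661 = (1 + (-176)² + 5*(-176)) + 6661 = (1 + 30976 - 880) + 6661 = 30097 + 6661 = 36758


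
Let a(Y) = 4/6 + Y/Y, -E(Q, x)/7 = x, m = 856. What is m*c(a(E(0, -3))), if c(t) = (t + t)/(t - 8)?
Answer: -8560/19 ≈ -450.53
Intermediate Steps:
E(Q, x) = -7*x
a(Y) = 5/3 (a(Y) = 4*(1/6) + 1 = 2/3 + 1 = 5/3)
c(t) = 2*t/(-8 + t) (c(t) = (2*t)/(-8 + t) = 2*t/(-8 + t))
m*c(a(E(0, -3))) = 856*(2*(5/3)/(-8 + 5/3)) = 856*(2*(5/3)/(-19/3)) = 856*(2*(5/3)*(-3/19)) = 856*(-10/19) = -8560/19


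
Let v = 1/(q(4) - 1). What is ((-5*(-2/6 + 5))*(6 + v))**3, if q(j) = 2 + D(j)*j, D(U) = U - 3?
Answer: -81746504/27 ≈ -3.0276e+6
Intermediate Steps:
D(U) = -3 + U
q(j) = 2 + j*(-3 + j) (q(j) = 2 + (-3 + j)*j = 2 + j*(-3 + j))
v = 1/5 (v = 1/((2 + 4*(-3 + 4)) - 1) = 1/((2 + 4*1) - 1) = 1/((2 + 4) - 1) = 1/(6 - 1) = 1/5 ≈ 0.20000)
((-5*(-2/6 + 5))*(6 + v))**3 = ((-5*(-2/6 + 5))*(6 + 1/5))**3 = (-5*(-2*1/6 + 5)*(31/5))**3 = (-5*(-1/3 + 5)*(31/5))**3 = (-5*14/3*(31/5))**3 = (-70/3*31/5)**3 = (-434/3)**3 = -81746504/27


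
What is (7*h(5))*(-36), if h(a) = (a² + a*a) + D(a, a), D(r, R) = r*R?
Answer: -18900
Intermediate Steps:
D(r, R) = R*r
h(a) = 3*a² (h(a) = (a² + a*a) + a*a = (a² + a²) + a² = 2*a² + a² = 3*a²)
(7*h(5))*(-36) = (7*(3*5²))*(-36) = (7*(3*25))*(-36) = (7*75)*(-36) = 525*(-36) = -18900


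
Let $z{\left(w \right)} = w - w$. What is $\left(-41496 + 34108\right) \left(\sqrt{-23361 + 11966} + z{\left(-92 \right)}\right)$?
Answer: $- 7388 i \sqrt{11395} \approx - 7.8865 \cdot 10^{5} i$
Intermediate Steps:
$z{\left(w \right)} = 0$
$\left(-41496 + 34108\right) \left(\sqrt{-23361 + 11966} + z{\left(-92 \right)}\right) = \left(-41496 + 34108\right) \left(\sqrt{-23361 + 11966} + 0\right) = - 7388 \left(\sqrt{-11395} + 0\right) = - 7388 \left(i \sqrt{11395} + 0\right) = - 7388 i \sqrt{11395}$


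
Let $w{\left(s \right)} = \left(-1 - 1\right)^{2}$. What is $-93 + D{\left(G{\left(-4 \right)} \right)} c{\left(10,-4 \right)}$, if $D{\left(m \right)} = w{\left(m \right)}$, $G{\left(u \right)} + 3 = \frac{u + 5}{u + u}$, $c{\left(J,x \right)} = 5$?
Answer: $-73$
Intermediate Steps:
$G{\left(u \right)} = -3 + \frac{5 + u}{2 u}$ ($G{\left(u \right)} = -3 + \frac{u + 5}{u + u} = -3 + \frac{5 + u}{2 u}$)
$w{\left(s \right)} = 4$ ($w{\left(s \right)} = \left(-2\right)^{2} = 4$)
$D{\left(m \right)} = 4$
$-93 + D{\left(G{\left(-4 \right)} \right)} c{\left(10,-4 \right)} = -93 + 4 \cdot 5 = -93 + 20 = -73$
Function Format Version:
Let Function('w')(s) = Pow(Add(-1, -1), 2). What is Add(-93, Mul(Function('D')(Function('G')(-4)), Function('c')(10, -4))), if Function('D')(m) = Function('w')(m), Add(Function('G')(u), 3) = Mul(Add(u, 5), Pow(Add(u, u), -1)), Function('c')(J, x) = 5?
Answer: -73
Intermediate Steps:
Function('G')(u) = Add(-3, Mul(Rational(1, 2), Pow(u, -1), Add(5, u))) (Function('G')(u) = Add(-3, Mul(Add(u, 5), Pow(Add(u, u), -1))) = Add(-3, Mul(Add(5, u), Pow(Mul(2, u), -1))) = Add(-3, Mul(Add(5, u), Mul(Rational(1, 2), Pow(u, -1)))) = Add(-3, Mul(Rational(1, 2), Pow(u, -1), Add(5, u))))
Function('w')(s) = 4 (Function('w')(s) = Pow(-2, 2) = 4)
Function('D')(m) = 4
Add(-93, Mul(Function('D')(Function('G')(-4)), Function('c')(10, -4))) = Add(-93, Mul(4, 5)) = Add(-93, 20) = -73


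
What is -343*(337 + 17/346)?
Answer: -40000317/346 ≈ -1.1561e+5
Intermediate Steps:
-343*(337 + 17/346) = -343*116619/346 = -40000317/346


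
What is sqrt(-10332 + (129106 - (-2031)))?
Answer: sqrt(120805) ≈ 347.57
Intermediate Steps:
sqrt(-10332 + (129106 - (-2031))) = sqrt(-10332 + (129106 - 1*(-2031))) = sqrt(-10332 + (129106 + 2031)) = sqrt(-10332 + 131137) = sqrt(120805)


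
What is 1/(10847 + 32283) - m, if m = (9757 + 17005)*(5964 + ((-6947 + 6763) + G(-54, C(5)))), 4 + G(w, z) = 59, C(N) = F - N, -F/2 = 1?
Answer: -6735019925099/43130 ≈ -1.5616e+8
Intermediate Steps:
F = -2 (F = -2*1 = -2)
C(N) = -2 - N
G(w, z) = 55 (G(w, z) = -4 + 59 = 55)
m = 156156270 (m = (9757 + 17005)*(5964 + ((-6947 + 6763) + 55)) = 26762*(5964 + (-184 + 55)) = 26762*(5964 - 129) = 26762*5835 = 156156270)
1/(10847 + 32283) - m = 1/(10847 + 32283) - 1*156156270 = 1/43130 - 156156270 = -6735019925099/43130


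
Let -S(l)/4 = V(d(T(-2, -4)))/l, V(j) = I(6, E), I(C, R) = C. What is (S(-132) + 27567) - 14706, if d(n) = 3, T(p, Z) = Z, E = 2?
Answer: 141473/11 ≈ 12861.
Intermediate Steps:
V(j) = 6
S(l) = -24/l
(S(-132) + 27567) - 14706 = (-24/(-132) + 27567) - 14706 = (-24*(-1/132) + 27567) - 14706 = (2/11 + 27567) - 14706 = 303239/11 - 14706 = 141473/11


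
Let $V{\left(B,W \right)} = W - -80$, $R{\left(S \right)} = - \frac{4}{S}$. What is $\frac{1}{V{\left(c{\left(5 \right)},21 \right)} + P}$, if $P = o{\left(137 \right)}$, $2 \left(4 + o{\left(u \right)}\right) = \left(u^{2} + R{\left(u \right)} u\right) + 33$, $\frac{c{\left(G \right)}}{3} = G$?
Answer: $\frac{1}{9496} \approx 0.00010531$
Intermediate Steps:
$c{\left(G \right)} = 3 G$
$V{\left(B,W \right)} = 80 + W$ ($V{\left(B,W \right)} = W + 80 = 80 + W$)
$o{\left(u \right)} = \frac{21}{2} + \frac{u^{2}}{2}$ ($o{\left(u \right)} = -4 + \frac{\left(u^{2} + - \frac{4}{u} u\right) + 33}{2} = -4 + \frac{\left(u^{2} - 4\right) + 33}{2} = -4 + \frac{\left(-4 + u^{2}\right) + 33}{2} = -4 + \frac{29 + u^{2}}{2} = -4 + \left(\frac{29}{2} + \frac{u^{2}}{2}\right) = \frac{21}{2} + \frac{u^{2}}{2}$)
$P = 9395$ ($P = \frac{21}{2} + \frac{137^{2}}{2} = \frac{21}{2} + \frac{1}{2} \cdot 18769 = \frac{21}{2} + \frac{18769}{2} = 9395$)
$\frac{1}{V{\left(c{\left(5 \right)},21 \right)} + P} = \frac{1}{\left(80 + 21\right) + 9395} = \frac{1}{101 + 9395} = \frac{1}{9496}$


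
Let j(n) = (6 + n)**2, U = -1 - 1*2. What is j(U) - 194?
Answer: -185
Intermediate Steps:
U = -3 (U = -1 - 2 = -3)
j(U) - 194 = (6 - 3)**2 - 194 = 3**2 - 194 = 9 - 194 = -185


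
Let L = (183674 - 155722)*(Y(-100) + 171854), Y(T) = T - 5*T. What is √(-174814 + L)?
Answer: √4814668994 ≈ 69388.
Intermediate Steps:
Y(T) = -4*T
L = 4814843808 (L = (183674 - 155722)*(-4*(-100) + 171854) = 27952*(400 + 171854) = 27952*172254 = 4814843808)
√(-174814 + L) = √(-174814 + 4814843808) = √4814668994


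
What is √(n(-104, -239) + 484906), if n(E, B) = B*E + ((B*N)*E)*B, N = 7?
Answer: 3*I*√4563814 ≈ 6408.9*I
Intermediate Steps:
n(E, B) = B*E + 7*E*B² (n(E, B) = B*E + ((B*7)*E)*B = B*E + ((7*B)*E)*B = B*E + (7*B*E)*B = B*E + 7*E*B²)
√(n(-104, -239) + 484906) = √(-239*(-104)*(1 + 7*(-239)) + 484906) = √(-239*(-104)*(1 - 1673) + 484906) = √(-239*(-104)*(-1672) + 484906) = √(-41559232 + 484906) = √(-41074326) = 3*I*√4563814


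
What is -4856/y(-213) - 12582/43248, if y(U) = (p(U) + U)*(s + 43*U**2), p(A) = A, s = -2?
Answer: -871357810741/2995170837960 ≈ -0.29092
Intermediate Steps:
y(U) = 2*U*(-2 + 43*U**2) (y(U) = (U + U)*(-2 + 43*U**2) = (2*U)*(-2 + 43*U**2) = 2*U*(-2 + 43*U**2))
-4856/y(-213) - 12582/43248 = -4856/(-4*(-213) + 86*(-213)**3) - 12582/43248 = -4856/(852 + 86*(-9663597)) - 12582*1/43248 = -4856/(852 - 831069342) - 2097/7208 = -4856/(-831068490) - 2097/7208 = -4856*(-1/831068490) - 2097/7208 = 2428/415534245 - 2097/7208 = -871357810741/2995170837960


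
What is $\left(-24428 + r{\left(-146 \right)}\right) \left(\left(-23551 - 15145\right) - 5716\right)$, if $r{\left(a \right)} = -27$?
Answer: $1086095460$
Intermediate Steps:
$\left(-24428 + r{\left(-146 \right)}\right) \left(\left(-23551 - 15145\right) - 5716\right) = \left(-24428 - 27\right) \left(\left(-23551 - 15145\right) - 5716\right) = - 24455 \left(\left(-23551 - 15145\right) - 5716\right) = - 24455 \left(-38696 - 5716\right) = \left(-24455\right) \left(-44412\right) = 1086095460$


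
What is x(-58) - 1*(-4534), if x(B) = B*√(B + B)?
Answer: 4534 - 116*I*√29 ≈ 4534.0 - 624.68*I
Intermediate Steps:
x(B) = √2*B^(3/2) (x(B) = B*√(2*B) = B*(√2*√B) = √2*B^(3/2))
x(-58) - 1*(-4534) = √2*(-58)^(3/2) - 1*(-4534) = √2*(-58*I*√58) + 4534 = -116*I*√29 + 4534 = 4534 - 116*I*√29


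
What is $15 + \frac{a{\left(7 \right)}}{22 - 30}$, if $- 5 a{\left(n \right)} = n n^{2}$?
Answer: $\frac{943}{40} \approx 23.575$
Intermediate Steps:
$a{\left(n \right)} = - \frac{n^{3}}{5}$ ($a{\left(n \right)} = - \frac{n n^{2}}{5} = - \frac{n^{3}}{5}$)
$15 + \frac{a{\left(7 \right)}}{22 - 30} = 15 + \frac{\left(- \frac{1}{5}\right) 7^{3}}{22 - 30} = 15 + \frac{\left(- \frac{1}{5}\right) 343}{-8} = 15 - - \frac{343}{40} = 15 + \frac{343}{40} = \frac{943}{40}$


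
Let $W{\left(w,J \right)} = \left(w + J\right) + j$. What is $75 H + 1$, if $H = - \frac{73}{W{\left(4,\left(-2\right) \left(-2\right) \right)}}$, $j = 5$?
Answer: $- \frac{5462}{13} \approx -420.15$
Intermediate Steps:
$W{\left(w,J \right)} = 5 + J + w$ ($W{\left(w,J \right)} = \left(w + J\right) + 5 = \left(J + w\right) + 5 = 5 + J + w$)
$H = - \frac{73}{13}$ ($H = - \frac{73}{5 - -4 + 4} = - \frac{73}{5 + 4 + 4} = - \frac{73}{13} \approx -5.6154$)
$75 H + 1 = 75 \left(- \frac{73}{13}\right) + 1 = - \frac{5475}{13} + 1 = - \frac{5462}{13}$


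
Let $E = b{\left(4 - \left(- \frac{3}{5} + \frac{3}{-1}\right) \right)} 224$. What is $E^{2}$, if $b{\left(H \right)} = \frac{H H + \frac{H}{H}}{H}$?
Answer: $\frac{27069462784}{9025} \approx 2.9994 \cdot 10^{6}$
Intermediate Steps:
$b{\left(H \right)} = \frac{1 + H^{2}}{H}$ ($b{\left(H \right)} = \frac{H^{2} + 1}{H} = \frac{1 + H^{2}}{H}$)
$E = \frac{164528}{95}$ ($E = \left(\left(4 - \left(- \frac{3}{5} + \frac{3}{-1}\right)\right) + \frac{1}{4 - \left(- \frac{3}{5} + \frac{3}{-1}\right)}\right) 224 = \left(\left(4 - \left(\left(-3\right) \frac{1}{5} + 3 \left(-1\right)\right)\right) + \frac{1}{4 - \left(\left(-3\right) \frac{1}{5} + 3 \left(-1\right)\right)}\right) 224 = \left(\left(4 - \left(- \frac{3}{5} - 3\right)\right) + \frac{1}{4 - \left(- \frac{3}{5} - 3\right)}\right) 224 = \left(\left(4 - - \frac{18}{5}\right) + \frac{1}{4 - - \frac{18}{5}}\right) 224 = \left(\left(4 + \frac{18}{5}\right) + \frac{1}{4 + \frac{18}{5}}\right) 224 = \left(\frac{38}{5} + \frac{1}{\frac{38}{5}}\right) 224 = \left(\frac{38}{5} + \frac{5}{38}\right) 224 = \frac{1469}{190} \cdot 224 = \frac{164528}{95} \approx 1731.9$)
$E^{2} = \left(\frac{164528}{95}\right)^{2} = \frac{27069462784}{9025}$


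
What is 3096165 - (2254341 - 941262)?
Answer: 1783086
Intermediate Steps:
3096165 - (2254341 - 941262) = 3096165 - 1*1313079 = 3096165 - 1313079 = 1783086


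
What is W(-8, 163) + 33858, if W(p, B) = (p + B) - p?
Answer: 34021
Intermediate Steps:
W(p, B) = B (W(p, B) = (B + p) - p = B)
W(-8, 163) + 33858 = 163 + 33858 = 34021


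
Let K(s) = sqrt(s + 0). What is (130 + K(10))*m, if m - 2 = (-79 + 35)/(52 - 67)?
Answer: 1924/3 + 74*sqrt(10)/15 ≈ 656.93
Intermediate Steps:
m = 74/15 (m = 2 + (-79 + 35)/(52 - 67) = 2 - 44/(-15) = 2 - 44*(-1/15) = 2 + 44/15 = 74/15 ≈ 4.9333)
K(s) = sqrt(s)
(130 + K(10))*m = (130 + sqrt(10))*(74/15) = 1924/3 + 74*sqrt(10)/15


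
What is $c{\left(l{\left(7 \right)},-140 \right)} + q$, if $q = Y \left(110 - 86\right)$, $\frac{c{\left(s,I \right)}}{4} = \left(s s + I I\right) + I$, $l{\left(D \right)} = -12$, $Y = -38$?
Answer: $77504$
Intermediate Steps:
$c{\left(s,I \right)} = 4 I + 4 I^{2} + 4 s^{2}$ ($c{\left(s,I \right)} = 4 \left(\left(s s + I I\right) + I\right) = 4 \left(\left(s^{2} + I^{2}\right) + I\right) = 4 \left(\left(I^{2} + s^{2}\right) + I\right) = 4 \left(I + I^{2} + s^{2}\right) = 4 I + 4 I^{2} + 4 s^{2}$)
$q = -912$ ($q = - 38 \left(110 - 86\right) = \left(-38\right) 24 = -912$)
$c{\left(l{\left(7 \right)},-140 \right)} + q = \left(4 \left(-140\right) + 4 \left(-140\right)^{2} + 4 \left(-12\right)^{2}\right) - 912 = \left(-560 + 4 \cdot 19600 + 4 \cdot 144\right) - 912 = \left(-560 + 78400 + 576\right) - 912 = 78416 - 912 = 77504$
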